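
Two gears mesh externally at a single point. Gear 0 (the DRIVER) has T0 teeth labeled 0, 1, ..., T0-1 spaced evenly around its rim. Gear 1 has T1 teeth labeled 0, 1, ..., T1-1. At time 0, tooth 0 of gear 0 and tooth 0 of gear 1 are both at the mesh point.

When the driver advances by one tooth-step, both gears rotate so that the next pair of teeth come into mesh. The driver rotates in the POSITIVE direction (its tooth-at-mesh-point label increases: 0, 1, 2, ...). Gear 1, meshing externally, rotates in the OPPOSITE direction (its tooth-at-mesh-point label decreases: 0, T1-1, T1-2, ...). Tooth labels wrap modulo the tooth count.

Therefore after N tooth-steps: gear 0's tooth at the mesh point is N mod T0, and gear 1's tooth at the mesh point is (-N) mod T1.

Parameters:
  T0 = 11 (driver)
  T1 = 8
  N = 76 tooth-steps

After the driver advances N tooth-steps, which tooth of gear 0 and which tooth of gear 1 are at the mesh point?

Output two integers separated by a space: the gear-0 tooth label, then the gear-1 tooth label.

Answer: 10 4

Derivation:
Gear 0 (driver, T0=11): tooth at mesh = N mod T0
  76 = 6 * 11 + 10, so 76 mod 11 = 10
  gear 0 tooth = 10
Gear 1 (driven, T1=8): tooth at mesh = (-N) mod T1
  76 = 9 * 8 + 4, so 76 mod 8 = 4
  (-76) mod 8 = (-4) mod 8 = 8 - 4 = 4
Mesh after 76 steps: gear-0 tooth 10 meets gear-1 tooth 4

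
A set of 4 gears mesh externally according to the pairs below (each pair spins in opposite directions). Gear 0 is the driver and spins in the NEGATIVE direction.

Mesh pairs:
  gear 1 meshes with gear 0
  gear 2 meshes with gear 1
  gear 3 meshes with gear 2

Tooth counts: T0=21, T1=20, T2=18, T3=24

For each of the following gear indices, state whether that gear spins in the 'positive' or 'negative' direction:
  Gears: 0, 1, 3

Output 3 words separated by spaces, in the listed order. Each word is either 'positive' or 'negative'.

Gear 0 (driver): negative (depth 0)
  gear 1: meshes with gear 0 -> depth 1 -> positive (opposite of gear 0)
  gear 2: meshes with gear 1 -> depth 2 -> negative (opposite of gear 1)
  gear 3: meshes with gear 2 -> depth 3 -> positive (opposite of gear 2)
Queried indices 0, 1, 3 -> negative, positive, positive

Answer: negative positive positive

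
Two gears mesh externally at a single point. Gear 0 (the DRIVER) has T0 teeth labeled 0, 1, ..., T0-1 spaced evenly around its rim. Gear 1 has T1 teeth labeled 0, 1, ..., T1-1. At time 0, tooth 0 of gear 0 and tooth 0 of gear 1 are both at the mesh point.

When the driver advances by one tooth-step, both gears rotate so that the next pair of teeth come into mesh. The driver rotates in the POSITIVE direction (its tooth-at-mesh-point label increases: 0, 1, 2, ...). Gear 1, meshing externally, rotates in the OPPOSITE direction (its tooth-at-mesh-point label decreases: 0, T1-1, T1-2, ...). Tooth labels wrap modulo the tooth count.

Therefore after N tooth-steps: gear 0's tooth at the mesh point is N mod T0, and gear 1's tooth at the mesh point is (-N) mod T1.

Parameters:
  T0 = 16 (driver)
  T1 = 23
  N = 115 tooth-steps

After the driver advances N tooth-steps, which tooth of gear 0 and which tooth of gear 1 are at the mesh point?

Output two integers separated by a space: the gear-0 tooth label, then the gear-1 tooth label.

Gear 0 (driver, T0=16): tooth at mesh = N mod T0
  115 = 7 * 16 + 3, so 115 mod 16 = 3
  gear 0 tooth = 3
Gear 1 (driven, T1=23): tooth at mesh = (-N) mod T1
  115 = 5 * 23 + 0, so 115 mod 23 = 0
  (-115) mod 23 = 0
Mesh after 115 steps: gear-0 tooth 3 meets gear-1 tooth 0

Answer: 3 0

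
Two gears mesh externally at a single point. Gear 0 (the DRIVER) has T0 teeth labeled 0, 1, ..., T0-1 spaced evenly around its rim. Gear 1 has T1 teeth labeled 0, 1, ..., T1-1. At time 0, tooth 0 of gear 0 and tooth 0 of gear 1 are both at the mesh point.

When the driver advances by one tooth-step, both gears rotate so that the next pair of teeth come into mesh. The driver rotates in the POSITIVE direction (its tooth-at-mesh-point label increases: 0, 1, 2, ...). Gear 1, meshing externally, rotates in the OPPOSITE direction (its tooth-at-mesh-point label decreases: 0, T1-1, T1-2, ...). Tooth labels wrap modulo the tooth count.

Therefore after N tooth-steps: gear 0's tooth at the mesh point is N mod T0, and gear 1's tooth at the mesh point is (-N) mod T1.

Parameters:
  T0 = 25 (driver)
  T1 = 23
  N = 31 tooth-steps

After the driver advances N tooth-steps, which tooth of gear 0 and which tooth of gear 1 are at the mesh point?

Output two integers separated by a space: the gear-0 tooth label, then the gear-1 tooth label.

Gear 0 (driver, T0=25): tooth at mesh = N mod T0
  31 = 1 * 25 + 6, so 31 mod 25 = 6
  gear 0 tooth = 6
Gear 1 (driven, T1=23): tooth at mesh = (-N) mod T1
  31 = 1 * 23 + 8, so 31 mod 23 = 8
  (-31) mod 23 = (-8) mod 23 = 23 - 8 = 15
Mesh after 31 steps: gear-0 tooth 6 meets gear-1 tooth 15

Answer: 6 15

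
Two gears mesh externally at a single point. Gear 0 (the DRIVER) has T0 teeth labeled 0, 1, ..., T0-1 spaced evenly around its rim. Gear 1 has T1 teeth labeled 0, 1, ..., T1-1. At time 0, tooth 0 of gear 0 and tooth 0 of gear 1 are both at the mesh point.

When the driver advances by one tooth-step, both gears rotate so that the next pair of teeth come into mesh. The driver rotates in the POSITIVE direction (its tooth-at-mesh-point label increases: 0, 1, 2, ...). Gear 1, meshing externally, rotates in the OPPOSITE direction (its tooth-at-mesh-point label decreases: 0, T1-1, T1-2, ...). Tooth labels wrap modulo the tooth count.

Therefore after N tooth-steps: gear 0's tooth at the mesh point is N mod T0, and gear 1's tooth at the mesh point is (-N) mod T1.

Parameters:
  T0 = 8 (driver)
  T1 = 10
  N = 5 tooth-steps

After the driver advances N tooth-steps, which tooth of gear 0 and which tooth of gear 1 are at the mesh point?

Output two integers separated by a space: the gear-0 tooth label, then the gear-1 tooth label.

Gear 0 (driver, T0=8): tooth at mesh = N mod T0
  5 = 0 * 8 + 5, so 5 mod 8 = 5
  gear 0 tooth = 5
Gear 1 (driven, T1=10): tooth at mesh = (-N) mod T1
  5 = 0 * 10 + 5, so 5 mod 10 = 5
  (-5) mod 10 = (-5) mod 10 = 10 - 5 = 5
Mesh after 5 steps: gear-0 tooth 5 meets gear-1 tooth 5

Answer: 5 5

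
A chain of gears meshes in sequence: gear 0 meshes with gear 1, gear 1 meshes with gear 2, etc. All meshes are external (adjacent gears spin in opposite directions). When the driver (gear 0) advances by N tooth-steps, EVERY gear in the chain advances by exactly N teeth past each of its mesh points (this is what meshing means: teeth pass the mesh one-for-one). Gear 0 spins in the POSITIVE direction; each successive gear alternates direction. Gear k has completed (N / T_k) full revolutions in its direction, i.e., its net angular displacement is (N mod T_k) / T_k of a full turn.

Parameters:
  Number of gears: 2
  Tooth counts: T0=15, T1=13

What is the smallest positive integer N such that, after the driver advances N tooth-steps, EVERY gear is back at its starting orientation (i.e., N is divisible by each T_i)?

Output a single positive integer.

Gear k returns to start when N is a multiple of T_k.
All gears at start simultaneously when N is a common multiple of [15, 13]; the smallest such N is lcm(15, 13).
Start: lcm = T0 = 15
Fold in T1=13: gcd(15, 13) = 1; lcm(15, 13) = 15 * 13 / 1 = 195 / 1 = 195
Full cycle length = 195

Answer: 195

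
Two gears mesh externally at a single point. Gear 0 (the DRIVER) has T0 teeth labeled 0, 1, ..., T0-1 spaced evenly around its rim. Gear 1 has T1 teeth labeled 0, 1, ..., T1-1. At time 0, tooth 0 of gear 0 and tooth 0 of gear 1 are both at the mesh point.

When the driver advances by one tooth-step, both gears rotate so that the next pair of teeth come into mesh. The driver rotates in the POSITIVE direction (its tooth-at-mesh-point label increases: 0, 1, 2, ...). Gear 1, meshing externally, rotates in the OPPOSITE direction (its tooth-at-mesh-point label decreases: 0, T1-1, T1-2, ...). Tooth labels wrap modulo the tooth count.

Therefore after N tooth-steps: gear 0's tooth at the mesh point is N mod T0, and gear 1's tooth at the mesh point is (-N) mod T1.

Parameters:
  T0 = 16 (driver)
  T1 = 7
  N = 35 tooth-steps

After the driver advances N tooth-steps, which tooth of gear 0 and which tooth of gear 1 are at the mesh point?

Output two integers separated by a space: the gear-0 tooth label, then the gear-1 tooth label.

Gear 0 (driver, T0=16): tooth at mesh = N mod T0
  35 = 2 * 16 + 3, so 35 mod 16 = 3
  gear 0 tooth = 3
Gear 1 (driven, T1=7): tooth at mesh = (-N) mod T1
  35 = 5 * 7 + 0, so 35 mod 7 = 0
  (-35) mod 7 = 0
Mesh after 35 steps: gear-0 tooth 3 meets gear-1 tooth 0

Answer: 3 0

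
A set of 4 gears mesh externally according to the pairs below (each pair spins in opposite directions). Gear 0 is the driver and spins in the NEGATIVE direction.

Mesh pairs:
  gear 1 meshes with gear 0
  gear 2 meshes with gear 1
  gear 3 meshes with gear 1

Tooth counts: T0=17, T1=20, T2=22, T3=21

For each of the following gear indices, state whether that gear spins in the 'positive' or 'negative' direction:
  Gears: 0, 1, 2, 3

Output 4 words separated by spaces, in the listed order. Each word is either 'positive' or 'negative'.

Answer: negative positive negative negative

Derivation:
Gear 0 (driver): negative (depth 0)
  gear 1: meshes with gear 0 -> depth 1 -> positive (opposite of gear 0)
  gear 2: meshes with gear 1 -> depth 2 -> negative (opposite of gear 1)
  gear 3: meshes with gear 1 -> depth 2 -> negative (opposite of gear 1)
Queried indices 0, 1, 2, 3 -> negative, positive, negative, negative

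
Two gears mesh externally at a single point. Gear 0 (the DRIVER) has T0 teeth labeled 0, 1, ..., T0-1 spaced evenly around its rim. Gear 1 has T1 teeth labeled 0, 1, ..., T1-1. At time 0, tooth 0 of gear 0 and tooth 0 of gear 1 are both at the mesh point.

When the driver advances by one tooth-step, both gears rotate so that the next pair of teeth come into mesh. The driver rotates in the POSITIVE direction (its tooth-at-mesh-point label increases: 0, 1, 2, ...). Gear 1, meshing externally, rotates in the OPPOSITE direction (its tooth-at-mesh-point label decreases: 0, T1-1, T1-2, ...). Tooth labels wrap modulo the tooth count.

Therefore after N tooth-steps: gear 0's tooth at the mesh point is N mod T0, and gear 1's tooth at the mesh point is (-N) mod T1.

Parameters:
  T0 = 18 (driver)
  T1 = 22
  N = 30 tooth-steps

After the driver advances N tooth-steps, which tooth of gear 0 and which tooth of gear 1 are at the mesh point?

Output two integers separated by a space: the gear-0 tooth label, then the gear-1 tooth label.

Gear 0 (driver, T0=18): tooth at mesh = N mod T0
  30 = 1 * 18 + 12, so 30 mod 18 = 12
  gear 0 tooth = 12
Gear 1 (driven, T1=22): tooth at mesh = (-N) mod T1
  30 = 1 * 22 + 8, so 30 mod 22 = 8
  (-30) mod 22 = (-8) mod 22 = 22 - 8 = 14
Mesh after 30 steps: gear-0 tooth 12 meets gear-1 tooth 14

Answer: 12 14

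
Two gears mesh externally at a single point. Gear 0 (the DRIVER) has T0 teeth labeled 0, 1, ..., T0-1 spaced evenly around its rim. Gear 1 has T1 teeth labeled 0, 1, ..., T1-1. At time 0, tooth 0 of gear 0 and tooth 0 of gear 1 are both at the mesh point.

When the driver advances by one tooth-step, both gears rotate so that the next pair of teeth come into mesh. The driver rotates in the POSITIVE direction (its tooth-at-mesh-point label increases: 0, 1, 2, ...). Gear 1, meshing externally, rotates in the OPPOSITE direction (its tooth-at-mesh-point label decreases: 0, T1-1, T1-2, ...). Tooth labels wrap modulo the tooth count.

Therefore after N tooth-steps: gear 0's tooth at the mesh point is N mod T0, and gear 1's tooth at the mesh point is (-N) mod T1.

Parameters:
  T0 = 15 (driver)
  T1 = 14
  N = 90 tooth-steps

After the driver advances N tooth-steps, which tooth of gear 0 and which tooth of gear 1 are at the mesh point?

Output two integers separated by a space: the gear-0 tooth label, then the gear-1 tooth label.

Answer: 0 8

Derivation:
Gear 0 (driver, T0=15): tooth at mesh = N mod T0
  90 = 6 * 15 + 0, so 90 mod 15 = 0
  gear 0 tooth = 0
Gear 1 (driven, T1=14): tooth at mesh = (-N) mod T1
  90 = 6 * 14 + 6, so 90 mod 14 = 6
  (-90) mod 14 = (-6) mod 14 = 14 - 6 = 8
Mesh after 90 steps: gear-0 tooth 0 meets gear-1 tooth 8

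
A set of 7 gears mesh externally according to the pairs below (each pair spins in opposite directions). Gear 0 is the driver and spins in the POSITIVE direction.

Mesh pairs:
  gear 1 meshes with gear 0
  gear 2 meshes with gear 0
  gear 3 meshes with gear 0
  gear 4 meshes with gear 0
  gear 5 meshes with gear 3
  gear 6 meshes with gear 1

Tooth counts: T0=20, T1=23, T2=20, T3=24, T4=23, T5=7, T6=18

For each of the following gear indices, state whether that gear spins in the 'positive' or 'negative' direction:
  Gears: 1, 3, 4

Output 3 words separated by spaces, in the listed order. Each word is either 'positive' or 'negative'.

Gear 0 (driver): positive (depth 0)
  gear 1: meshes with gear 0 -> depth 1 -> negative (opposite of gear 0)
  gear 2: meshes with gear 0 -> depth 1 -> negative (opposite of gear 0)
  gear 3: meshes with gear 0 -> depth 1 -> negative (opposite of gear 0)
  gear 4: meshes with gear 0 -> depth 1 -> negative (opposite of gear 0)
  gear 5: meshes with gear 3 -> depth 2 -> positive (opposite of gear 3)
  gear 6: meshes with gear 1 -> depth 2 -> positive (opposite of gear 1)
Queried indices 1, 3, 4 -> negative, negative, negative

Answer: negative negative negative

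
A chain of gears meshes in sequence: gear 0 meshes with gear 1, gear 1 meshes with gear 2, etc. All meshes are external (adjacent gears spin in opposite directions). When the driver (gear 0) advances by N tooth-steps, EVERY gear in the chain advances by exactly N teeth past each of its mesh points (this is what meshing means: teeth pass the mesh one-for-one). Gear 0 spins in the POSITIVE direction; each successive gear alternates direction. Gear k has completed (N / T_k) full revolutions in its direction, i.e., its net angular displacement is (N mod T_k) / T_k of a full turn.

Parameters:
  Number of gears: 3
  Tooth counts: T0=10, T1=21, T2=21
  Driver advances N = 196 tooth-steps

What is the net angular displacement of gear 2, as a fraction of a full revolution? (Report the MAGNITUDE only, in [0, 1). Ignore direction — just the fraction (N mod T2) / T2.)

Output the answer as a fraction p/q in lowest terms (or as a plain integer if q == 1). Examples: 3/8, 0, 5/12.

Chain of 3 gears, tooth counts: [10, 21, 21]
  gear 0: T0=10, direction=positive, advance = 196 mod 10 = 6 teeth = 6/10 turn
  gear 1: T1=21, direction=negative, advance = 196 mod 21 = 7 teeth = 7/21 turn
  gear 2: T2=21, direction=positive, advance = 196 mod 21 = 7 teeth = 7/21 turn
Gear 2: 196 mod 21 = 7
Fraction = 7 / 21 = 1/3 (gcd(7,21)=7) = 1/3

Answer: 1/3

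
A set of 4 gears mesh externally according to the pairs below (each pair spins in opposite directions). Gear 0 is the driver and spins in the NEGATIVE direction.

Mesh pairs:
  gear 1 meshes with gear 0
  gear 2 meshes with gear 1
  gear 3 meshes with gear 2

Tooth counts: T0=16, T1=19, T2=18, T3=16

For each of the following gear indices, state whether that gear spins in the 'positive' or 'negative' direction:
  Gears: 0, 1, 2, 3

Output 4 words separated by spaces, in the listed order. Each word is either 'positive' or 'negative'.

Answer: negative positive negative positive

Derivation:
Gear 0 (driver): negative (depth 0)
  gear 1: meshes with gear 0 -> depth 1 -> positive (opposite of gear 0)
  gear 2: meshes with gear 1 -> depth 2 -> negative (opposite of gear 1)
  gear 3: meshes with gear 2 -> depth 3 -> positive (opposite of gear 2)
Queried indices 0, 1, 2, 3 -> negative, positive, negative, positive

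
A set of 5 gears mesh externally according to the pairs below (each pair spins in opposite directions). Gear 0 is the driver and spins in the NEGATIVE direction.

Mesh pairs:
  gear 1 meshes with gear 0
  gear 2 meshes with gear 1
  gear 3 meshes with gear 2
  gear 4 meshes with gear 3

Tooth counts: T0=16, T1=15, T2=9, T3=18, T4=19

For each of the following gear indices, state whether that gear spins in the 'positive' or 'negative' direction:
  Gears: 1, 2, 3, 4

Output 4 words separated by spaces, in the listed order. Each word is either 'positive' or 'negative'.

Answer: positive negative positive negative

Derivation:
Gear 0 (driver): negative (depth 0)
  gear 1: meshes with gear 0 -> depth 1 -> positive (opposite of gear 0)
  gear 2: meshes with gear 1 -> depth 2 -> negative (opposite of gear 1)
  gear 3: meshes with gear 2 -> depth 3 -> positive (opposite of gear 2)
  gear 4: meshes with gear 3 -> depth 4 -> negative (opposite of gear 3)
Queried indices 1, 2, 3, 4 -> positive, negative, positive, negative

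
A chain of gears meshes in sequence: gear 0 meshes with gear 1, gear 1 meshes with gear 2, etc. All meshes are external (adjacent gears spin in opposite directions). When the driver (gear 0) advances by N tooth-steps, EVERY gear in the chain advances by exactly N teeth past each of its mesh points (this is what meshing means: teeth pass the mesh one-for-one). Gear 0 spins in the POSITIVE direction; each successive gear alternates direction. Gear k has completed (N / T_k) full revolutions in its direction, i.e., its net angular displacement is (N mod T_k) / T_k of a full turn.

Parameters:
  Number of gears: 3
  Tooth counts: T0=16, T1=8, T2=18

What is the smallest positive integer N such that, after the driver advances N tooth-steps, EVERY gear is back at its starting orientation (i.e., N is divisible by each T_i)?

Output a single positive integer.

Gear k returns to start when N is a multiple of T_k.
All gears at start simultaneously when N is a common multiple of [16, 8, 18]; the smallest such N is lcm(16, 8, 18).
Start: lcm = T0 = 16
Fold in T1=8: gcd(16, 8) = 8; lcm(16, 8) = 16 * 8 / 8 = 128 / 8 = 16
Fold in T2=18: gcd(16, 18) = 2; lcm(16, 18) = 16 * 18 / 2 = 288 / 2 = 144
Full cycle length = 144

Answer: 144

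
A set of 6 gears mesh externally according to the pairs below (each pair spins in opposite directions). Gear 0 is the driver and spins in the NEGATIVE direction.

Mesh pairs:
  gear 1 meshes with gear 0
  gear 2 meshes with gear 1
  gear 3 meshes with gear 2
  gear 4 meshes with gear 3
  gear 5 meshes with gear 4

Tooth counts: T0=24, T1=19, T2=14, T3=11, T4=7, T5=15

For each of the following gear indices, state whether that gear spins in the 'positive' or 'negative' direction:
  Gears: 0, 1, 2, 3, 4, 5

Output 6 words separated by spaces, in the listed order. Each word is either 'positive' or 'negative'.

Answer: negative positive negative positive negative positive

Derivation:
Gear 0 (driver): negative (depth 0)
  gear 1: meshes with gear 0 -> depth 1 -> positive (opposite of gear 0)
  gear 2: meshes with gear 1 -> depth 2 -> negative (opposite of gear 1)
  gear 3: meshes with gear 2 -> depth 3 -> positive (opposite of gear 2)
  gear 4: meshes with gear 3 -> depth 4 -> negative (opposite of gear 3)
  gear 5: meshes with gear 4 -> depth 5 -> positive (opposite of gear 4)
Queried indices 0, 1, 2, 3, 4, 5 -> negative, positive, negative, positive, negative, positive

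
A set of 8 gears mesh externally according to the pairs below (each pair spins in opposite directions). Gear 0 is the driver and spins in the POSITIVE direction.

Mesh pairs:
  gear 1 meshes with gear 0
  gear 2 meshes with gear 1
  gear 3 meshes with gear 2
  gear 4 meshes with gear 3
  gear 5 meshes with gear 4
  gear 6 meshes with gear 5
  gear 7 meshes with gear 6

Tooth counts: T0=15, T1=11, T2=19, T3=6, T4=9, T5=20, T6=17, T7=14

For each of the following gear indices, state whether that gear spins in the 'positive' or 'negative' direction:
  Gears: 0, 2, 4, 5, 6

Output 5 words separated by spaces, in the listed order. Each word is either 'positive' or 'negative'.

Gear 0 (driver): positive (depth 0)
  gear 1: meshes with gear 0 -> depth 1 -> negative (opposite of gear 0)
  gear 2: meshes with gear 1 -> depth 2 -> positive (opposite of gear 1)
  gear 3: meshes with gear 2 -> depth 3 -> negative (opposite of gear 2)
  gear 4: meshes with gear 3 -> depth 4 -> positive (opposite of gear 3)
  gear 5: meshes with gear 4 -> depth 5 -> negative (opposite of gear 4)
  gear 6: meshes with gear 5 -> depth 6 -> positive (opposite of gear 5)
  gear 7: meshes with gear 6 -> depth 7 -> negative (opposite of gear 6)
Queried indices 0, 2, 4, 5, 6 -> positive, positive, positive, negative, positive

Answer: positive positive positive negative positive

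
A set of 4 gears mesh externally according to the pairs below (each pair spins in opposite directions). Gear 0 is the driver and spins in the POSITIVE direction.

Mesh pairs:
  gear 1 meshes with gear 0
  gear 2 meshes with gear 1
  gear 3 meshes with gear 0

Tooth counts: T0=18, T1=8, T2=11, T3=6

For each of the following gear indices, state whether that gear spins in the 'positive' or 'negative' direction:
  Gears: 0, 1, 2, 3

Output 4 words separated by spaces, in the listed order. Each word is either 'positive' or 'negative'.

Gear 0 (driver): positive (depth 0)
  gear 1: meshes with gear 0 -> depth 1 -> negative (opposite of gear 0)
  gear 2: meshes with gear 1 -> depth 2 -> positive (opposite of gear 1)
  gear 3: meshes with gear 0 -> depth 1 -> negative (opposite of gear 0)
Queried indices 0, 1, 2, 3 -> positive, negative, positive, negative

Answer: positive negative positive negative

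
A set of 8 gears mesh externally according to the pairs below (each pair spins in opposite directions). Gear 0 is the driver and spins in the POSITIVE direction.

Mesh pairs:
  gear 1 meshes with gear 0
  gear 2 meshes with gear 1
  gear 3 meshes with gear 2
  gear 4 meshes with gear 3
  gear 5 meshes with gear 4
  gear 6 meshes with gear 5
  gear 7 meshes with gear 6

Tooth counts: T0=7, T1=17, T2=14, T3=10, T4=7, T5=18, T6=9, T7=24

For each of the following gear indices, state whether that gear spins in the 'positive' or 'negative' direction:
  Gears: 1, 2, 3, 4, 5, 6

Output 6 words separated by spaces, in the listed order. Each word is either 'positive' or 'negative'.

Gear 0 (driver): positive (depth 0)
  gear 1: meshes with gear 0 -> depth 1 -> negative (opposite of gear 0)
  gear 2: meshes with gear 1 -> depth 2 -> positive (opposite of gear 1)
  gear 3: meshes with gear 2 -> depth 3 -> negative (opposite of gear 2)
  gear 4: meshes with gear 3 -> depth 4 -> positive (opposite of gear 3)
  gear 5: meshes with gear 4 -> depth 5 -> negative (opposite of gear 4)
  gear 6: meshes with gear 5 -> depth 6 -> positive (opposite of gear 5)
  gear 7: meshes with gear 6 -> depth 7 -> negative (opposite of gear 6)
Queried indices 1, 2, 3, 4, 5, 6 -> negative, positive, negative, positive, negative, positive

Answer: negative positive negative positive negative positive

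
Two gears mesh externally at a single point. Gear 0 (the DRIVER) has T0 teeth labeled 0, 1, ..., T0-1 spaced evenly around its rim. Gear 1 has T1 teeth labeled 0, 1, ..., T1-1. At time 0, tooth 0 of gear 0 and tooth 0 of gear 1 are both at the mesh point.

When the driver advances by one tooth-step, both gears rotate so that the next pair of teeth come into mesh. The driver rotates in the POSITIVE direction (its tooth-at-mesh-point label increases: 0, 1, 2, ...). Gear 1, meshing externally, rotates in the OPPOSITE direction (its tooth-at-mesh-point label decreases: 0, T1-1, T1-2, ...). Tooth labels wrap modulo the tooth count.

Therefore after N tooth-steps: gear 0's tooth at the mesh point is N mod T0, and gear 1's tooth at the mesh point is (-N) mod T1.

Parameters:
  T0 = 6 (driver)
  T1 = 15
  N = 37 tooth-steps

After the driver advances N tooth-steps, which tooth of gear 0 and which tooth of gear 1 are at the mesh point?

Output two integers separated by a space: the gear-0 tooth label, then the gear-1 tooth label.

Answer: 1 8

Derivation:
Gear 0 (driver, T0=6): tooth at mesh = N mod T0
  37 = 6 * 6 + 1, so 37 mod 6 = 1
  gear 0 tooth = 1
Gear 1 (driven, T1=15): tooth at mesh = (-N) mod T1
  37 = 2 * 15 + 7, so 37 mod 15 = 7
  (-37) mod 15 = (-7) mod 15 = 15 - 7 = 8
Mesh after 37 steps: gear-0 tooth 1 meets gear-1 tooth 8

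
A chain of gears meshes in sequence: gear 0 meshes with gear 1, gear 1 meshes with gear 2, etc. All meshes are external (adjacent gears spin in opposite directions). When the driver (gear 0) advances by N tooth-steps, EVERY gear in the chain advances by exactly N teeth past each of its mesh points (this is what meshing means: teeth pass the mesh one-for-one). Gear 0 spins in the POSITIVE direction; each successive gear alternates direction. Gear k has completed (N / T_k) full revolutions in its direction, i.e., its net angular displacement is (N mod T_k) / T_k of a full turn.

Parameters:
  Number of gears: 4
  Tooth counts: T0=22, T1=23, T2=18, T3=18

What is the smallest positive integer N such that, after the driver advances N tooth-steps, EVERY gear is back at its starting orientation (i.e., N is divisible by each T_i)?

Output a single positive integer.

Answer: 4554

Derivation:
Gear k returns to start when N is a multiple of T_k.
All gears at start simultaneously when N is a common multiple of [22, 23, 18, 18]; the smallest such N is lcm(22, 23, 18, 18).
Start: lcm = T0 = 22
Fold in T1=23: gcd(22, 23) = 1; lcm(22, 23) = 22 * 23 / 1 = 506 / 1 = 506
Fold in T2=18: gcd(506, 18) = 2; lcm(506, 18) = 506 * 18 / 2 = 9108 / 2 = 4554
Fold in T3=18: gcd(4554, 18) = 18; lcm(4554, 18) = 4554 * 18 / 18 = 81972 / 18 = 4554
Full cycle length = 4554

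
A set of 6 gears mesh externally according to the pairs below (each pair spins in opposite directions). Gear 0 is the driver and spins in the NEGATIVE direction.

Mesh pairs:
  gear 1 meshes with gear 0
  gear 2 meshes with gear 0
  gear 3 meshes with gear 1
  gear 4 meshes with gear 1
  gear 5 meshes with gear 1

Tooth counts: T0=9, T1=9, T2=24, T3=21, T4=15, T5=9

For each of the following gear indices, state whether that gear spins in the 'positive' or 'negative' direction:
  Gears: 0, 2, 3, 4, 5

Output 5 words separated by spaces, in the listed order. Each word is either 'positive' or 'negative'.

Gear 0 (driver): negative (depth 0)
  gear 1: meshes with gear 0 -> depth 1 -> positive (opposite of gear 0)
  gear 2: meshes with gear 0 -> depth 1 -> positive (opposite of gear 0)
  gear 3: meshes with gear 1 -> depth 2 -> negative (opposite of gear 1)
  gear 4: meshes with gear 1 -> depth 2 -> negative (opposite of gear 1)
  gear 5: meshes with gear 1 -> depth 2 -> negative (opposite of gear 1)
Queried indices 0, 2, 3, 4, 5 -> negative, positive, negative, negative, negative

Answer: negative positive negative negative negative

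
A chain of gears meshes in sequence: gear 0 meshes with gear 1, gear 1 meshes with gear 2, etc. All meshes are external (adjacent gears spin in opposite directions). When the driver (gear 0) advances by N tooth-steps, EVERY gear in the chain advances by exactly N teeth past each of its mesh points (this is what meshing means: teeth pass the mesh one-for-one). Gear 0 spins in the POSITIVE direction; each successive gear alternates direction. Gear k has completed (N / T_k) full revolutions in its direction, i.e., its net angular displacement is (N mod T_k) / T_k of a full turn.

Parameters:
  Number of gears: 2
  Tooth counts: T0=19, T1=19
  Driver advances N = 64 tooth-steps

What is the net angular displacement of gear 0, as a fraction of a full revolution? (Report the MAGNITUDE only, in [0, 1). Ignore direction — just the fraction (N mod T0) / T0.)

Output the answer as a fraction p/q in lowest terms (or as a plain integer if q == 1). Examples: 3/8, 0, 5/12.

Chain of 2 gears, tooth counts: [19, 19]
  gear 0: T0=19, direction=positive, advance = 64 mod 19 = 7 teeth = 7/19 turn
  gear 1: T1=19, direction=negative, advance = 64 mod 19 = 7 teeth = 7/19 turn
Gear 0: 64 mod 19 = 7
Fraction = 7 / 19 = 7/19 (gcd(7,19)=1) = 7/19

Answer: 7/19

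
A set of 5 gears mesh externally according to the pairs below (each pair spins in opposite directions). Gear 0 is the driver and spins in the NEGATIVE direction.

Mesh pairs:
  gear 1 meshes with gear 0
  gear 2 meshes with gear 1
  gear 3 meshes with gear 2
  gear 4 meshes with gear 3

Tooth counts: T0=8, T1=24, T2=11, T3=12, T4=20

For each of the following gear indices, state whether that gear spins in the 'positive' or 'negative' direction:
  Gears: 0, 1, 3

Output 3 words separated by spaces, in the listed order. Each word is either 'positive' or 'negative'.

Gear 0 (driver): negative (depth 0)
  gear 1: meshes with gear 0 -> depth 1 -> positive (opposite of gear 0)
  gear 2: meshes with gear 1 -> depth 2 -> negative (opposite of gear 1)
  gear 3: meshes with gear 2 -> depth 3 -> positive (opposite of gear 2)
  gear 4: meshes with gear 3 -> depth 4 -> negative (opposite of gear 3)
Queried indices 0, 1, 3 -> negative, positive, positive

Answer: negative positive positive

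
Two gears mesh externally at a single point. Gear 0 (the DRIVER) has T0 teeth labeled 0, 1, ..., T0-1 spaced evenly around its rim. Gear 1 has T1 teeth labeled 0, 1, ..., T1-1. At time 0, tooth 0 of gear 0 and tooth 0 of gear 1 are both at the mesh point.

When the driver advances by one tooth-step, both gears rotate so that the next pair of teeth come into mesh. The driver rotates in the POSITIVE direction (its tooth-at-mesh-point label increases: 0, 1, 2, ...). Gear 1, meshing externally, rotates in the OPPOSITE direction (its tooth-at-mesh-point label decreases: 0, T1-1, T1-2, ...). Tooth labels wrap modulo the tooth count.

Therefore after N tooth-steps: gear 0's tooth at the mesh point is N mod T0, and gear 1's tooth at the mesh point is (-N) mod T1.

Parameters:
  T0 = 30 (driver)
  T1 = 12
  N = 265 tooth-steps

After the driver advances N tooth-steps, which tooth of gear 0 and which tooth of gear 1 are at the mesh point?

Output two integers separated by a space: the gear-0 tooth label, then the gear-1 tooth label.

Answer: 25 11

Derivation:
Gear 0 (driver, T0=30): tooth at mesh = N mod T0
  265 = 8 * 30 + 25, so 265 mod 30 = 25
  gear 0 tooth = 25
Gear 1 (driven, T1=12): tooth at mesh = (-N) mod T1
  265 = 22 * 12 + 1, so 265 mod 12 = 1
  (-265) mod 12 = (-1) mod 12 = 12 - 1 = 11
Mesh after 265 steps: gear-0 tooth 25 meets gear-1 tooth 11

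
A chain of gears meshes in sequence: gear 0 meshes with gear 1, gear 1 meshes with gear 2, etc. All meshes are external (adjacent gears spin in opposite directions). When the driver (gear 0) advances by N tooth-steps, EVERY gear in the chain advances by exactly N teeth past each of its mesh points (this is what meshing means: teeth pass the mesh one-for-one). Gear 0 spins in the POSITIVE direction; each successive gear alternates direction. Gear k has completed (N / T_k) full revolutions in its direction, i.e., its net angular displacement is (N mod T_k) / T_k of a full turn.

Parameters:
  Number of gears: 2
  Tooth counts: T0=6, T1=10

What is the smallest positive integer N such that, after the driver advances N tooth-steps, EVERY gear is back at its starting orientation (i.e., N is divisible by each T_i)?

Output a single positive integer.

Answer: 30

Derivation:
Gear k returns to start when N is a multiple of T_k.
All gears at start simultaneously when N is a common multiple of [6, 10]; the smallest such N is lcm(6, 10).
Start: lcm = T0 = 6
Fold in T1=10: gcd(6, 10) = 2; lcm(6, 10) = 6 * 10 / 2 = 60 / 2 = 30
Full cycle length = 30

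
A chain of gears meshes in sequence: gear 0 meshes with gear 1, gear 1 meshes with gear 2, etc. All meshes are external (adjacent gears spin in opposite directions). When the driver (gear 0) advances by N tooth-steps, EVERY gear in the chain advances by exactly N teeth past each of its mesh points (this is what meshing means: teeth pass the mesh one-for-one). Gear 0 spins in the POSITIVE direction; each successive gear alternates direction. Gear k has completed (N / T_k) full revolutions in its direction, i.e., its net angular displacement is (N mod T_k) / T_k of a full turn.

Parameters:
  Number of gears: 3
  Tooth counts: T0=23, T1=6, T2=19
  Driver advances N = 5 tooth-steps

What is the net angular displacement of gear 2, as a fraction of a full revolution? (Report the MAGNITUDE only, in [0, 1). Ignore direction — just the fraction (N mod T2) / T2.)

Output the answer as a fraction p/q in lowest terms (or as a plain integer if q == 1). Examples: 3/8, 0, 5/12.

Chain of 3 gears, tooth counts: [23, 6, 19]
  gear 0: T0=23, direction=positive, advance = 5 mod 23 = 5 teeth = 5/23 turn
  gear 1: T1=6, direction=negative, advance = 5 mod 6 = 5 teeth = 5/6 turn
  gear 2: T2=19, direction=positive, advance = 5 mod 19 = 5 teeth = 5/19 turn
Gear 2: 5 mod 19 = 5
Fraction = 5 / 19 = 5/19 (gcd(5,19)=1) = 5/19

Answer: 5/19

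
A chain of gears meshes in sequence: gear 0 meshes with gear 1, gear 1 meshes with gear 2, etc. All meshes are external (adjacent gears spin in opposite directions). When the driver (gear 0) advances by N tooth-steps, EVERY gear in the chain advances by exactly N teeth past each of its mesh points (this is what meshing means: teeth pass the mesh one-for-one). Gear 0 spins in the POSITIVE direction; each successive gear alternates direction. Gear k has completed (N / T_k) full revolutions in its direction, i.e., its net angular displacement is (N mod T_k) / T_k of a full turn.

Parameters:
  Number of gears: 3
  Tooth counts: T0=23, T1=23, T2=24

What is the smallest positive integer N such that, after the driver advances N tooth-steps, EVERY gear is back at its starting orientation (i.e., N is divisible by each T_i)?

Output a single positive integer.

Answer: 552

Derivation:
Gear k returns to start when N is a multiple of T_k.
All gears at start simultaneously when N is a common multiple of [23, 23, 24]; the smallest such N is lcm(23, 23, 24).
Start: lcm = T0 = 23
Fold in T1=23: gcd(23, 23) = 23; lcm(23, 23) = 23 * 23 / 23 = 529 / 23 = 23
Fold in T2=24: gcd(23, 24) = 1; lcm(23, 24) = 23 * 24 / 1 = 552 / 1 = 552
Full cycle length = 552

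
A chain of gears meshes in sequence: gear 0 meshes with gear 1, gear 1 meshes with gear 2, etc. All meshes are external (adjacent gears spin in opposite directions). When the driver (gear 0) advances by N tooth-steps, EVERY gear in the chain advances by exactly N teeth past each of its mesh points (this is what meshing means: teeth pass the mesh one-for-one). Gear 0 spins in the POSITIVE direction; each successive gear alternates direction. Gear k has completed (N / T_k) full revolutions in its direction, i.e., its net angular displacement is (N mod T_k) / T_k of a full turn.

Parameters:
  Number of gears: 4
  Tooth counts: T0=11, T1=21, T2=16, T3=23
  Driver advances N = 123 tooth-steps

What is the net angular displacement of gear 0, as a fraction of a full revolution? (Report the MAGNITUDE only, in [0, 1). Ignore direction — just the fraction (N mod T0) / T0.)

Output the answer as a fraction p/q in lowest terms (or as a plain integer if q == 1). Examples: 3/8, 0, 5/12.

Chain of 4 gears, tooth counts: [11, 21, 16, 23]
  gear 0: T0=11, direction=positive, advance = 123 mod 11 = 2 teeth = 2/11 turn
  gear 1: T1=21, direction=negative, advance = 123 mod 21 = 18 teeth = 18/21 turn
  gear 2: T2=16, direction=positive, advance = 123 mod 16 = 11 teeth = 11/16 turn
  gear 3: T3=23, direction=negative, advance = 123 mod 23 = 8 teeth = 8/23 turn
Gear 0: 123 mod 11 = 2
Fraction = 2 / 11 = 2/11 (gcd(2,11)=1) = 2/11

Answer: 2/11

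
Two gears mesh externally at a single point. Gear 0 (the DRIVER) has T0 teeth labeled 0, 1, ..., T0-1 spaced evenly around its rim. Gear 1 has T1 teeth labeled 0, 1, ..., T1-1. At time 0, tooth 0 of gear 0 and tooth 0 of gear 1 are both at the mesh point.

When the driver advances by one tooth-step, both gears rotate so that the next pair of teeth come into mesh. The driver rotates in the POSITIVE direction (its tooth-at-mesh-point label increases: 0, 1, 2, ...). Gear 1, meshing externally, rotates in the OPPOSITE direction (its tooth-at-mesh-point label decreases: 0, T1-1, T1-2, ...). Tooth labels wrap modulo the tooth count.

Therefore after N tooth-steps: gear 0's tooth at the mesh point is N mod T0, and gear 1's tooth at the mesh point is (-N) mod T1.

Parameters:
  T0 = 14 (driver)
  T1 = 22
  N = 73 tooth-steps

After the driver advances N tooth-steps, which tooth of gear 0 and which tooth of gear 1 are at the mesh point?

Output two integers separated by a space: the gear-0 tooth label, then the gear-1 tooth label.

Answer: 3 15

Derivation:
Gear 0 (driver, T0=14): tooth at mesh = N mod T0
  73 = 5 * 14 + 3, so 73 mod 14 = 3
  gear 0 tooth = 3
Gear 1 (driven, T1=22): tooth at mesh = (-N) mod T1
  73 = 3 * 22 + 7, so 73 mod 22 = 7
  (-73) mod 22 = (-7) mod 22 = 22 - 7 = 15
Mesh after 73 steps: gear-0 tooth 3 meets gear-1 tooth 15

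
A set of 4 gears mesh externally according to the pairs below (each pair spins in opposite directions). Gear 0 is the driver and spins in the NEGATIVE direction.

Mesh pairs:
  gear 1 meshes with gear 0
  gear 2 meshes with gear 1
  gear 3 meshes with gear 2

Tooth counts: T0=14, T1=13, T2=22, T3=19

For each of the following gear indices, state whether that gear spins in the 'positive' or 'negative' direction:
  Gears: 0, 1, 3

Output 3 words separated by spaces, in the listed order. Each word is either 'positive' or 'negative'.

Gear 0 (driver): negative (depth 0)
  gear 1: meshes with gear 0 -> depth 1 -> positive (opposite of gear 0)
  gear 2: meshes with gear 1 -> depth 2 -> negative (opposite of gear 1)
  gear 3: meshes with gear 2 -> depth 3 -> positive (opposite of gear 2)
Queried indices 0, 1, 3 -> negative, positive, positive

Answer: negative positive positive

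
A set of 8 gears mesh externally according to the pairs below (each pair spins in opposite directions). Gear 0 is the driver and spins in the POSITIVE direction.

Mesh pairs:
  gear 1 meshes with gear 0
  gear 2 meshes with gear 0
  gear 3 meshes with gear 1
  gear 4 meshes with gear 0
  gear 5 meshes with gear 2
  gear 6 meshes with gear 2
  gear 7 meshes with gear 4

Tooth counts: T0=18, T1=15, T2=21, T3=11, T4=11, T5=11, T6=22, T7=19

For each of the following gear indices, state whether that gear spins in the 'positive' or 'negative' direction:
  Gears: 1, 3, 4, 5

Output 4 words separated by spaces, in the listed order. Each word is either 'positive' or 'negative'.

Gear 0 (driver): positive (depth 0)
  gear 1: meshes with gear 0 -> depth 1 -> negative (opposite of gear 0)
  gear 2: meshes with gear 0 -> depth 1 -> negative (opposite of gear 0)
  gear 3: meshes with gear 1 -> depth 2 -> positive (opposite of gear 1)
  gear 4: meshes with gear 0 -> depth 1 -> negative (opposite of gear 0)
  gear 5: meshes with gear 2 -> depth 2 -> positive (opposite of gear 2)
  gear 6: meshes with gear 2 -> depth 2 -> positive (opposite of gear 2)
  gear 7: meshes with gear 4 -> depth 2 -> positive (opposite of gear 4)
Queried indices 1, 3, 4, 5 -> negative, positive, negative, positive

Answer: negative positive negative positive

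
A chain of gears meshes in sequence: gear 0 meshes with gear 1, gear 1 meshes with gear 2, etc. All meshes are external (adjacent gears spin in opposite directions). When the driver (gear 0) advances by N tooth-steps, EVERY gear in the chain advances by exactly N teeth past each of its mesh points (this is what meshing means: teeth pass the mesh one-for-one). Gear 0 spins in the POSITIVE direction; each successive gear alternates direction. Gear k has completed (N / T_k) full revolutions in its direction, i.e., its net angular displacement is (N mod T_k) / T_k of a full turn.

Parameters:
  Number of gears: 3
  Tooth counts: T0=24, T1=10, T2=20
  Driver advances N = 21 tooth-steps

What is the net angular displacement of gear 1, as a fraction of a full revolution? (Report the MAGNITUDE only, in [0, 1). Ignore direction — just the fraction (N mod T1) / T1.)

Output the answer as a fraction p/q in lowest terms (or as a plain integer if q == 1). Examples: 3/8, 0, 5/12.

Answer: 1/10

Derivation:
Chain of 3 gears, tooth counts: [24, 10, 20]
  gear 0: T0=24, direction=positive, advance = 21 mod 24 = 21 teeth = 21/24 turn
  gear 1: T1=10, direction=negative, advance = 21 mod 10 = 1 teeth = 1/10 turn
  gear 2: T2=20, direction=positive, advance = 21 mod 20 = 1 teeth = 1/20 turn
Gear 1: 21 mod 10 = 1
Fraction = 1 / 10 = 1/10 (gcd(1,10)=1) = 1/10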